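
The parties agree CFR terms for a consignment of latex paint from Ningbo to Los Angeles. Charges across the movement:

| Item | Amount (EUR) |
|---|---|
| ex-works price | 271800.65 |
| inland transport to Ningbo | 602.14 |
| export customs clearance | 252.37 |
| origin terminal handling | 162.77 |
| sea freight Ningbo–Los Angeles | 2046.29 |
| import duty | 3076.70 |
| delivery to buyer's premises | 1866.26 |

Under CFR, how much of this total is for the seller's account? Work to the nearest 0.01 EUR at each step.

Seller's account: EUR 274864.22

CFR: the seller pays costs through ocean freight to the destination port, but not insurance.
Seller's account: goods 271800.65 + inland to port 602.14 + export clearance 252.37 + origin terminal 162.77 + freight 2046.29 = 274864.22
Buyer's account: duty 3076.70 + delivery 1866.26 = 4942.96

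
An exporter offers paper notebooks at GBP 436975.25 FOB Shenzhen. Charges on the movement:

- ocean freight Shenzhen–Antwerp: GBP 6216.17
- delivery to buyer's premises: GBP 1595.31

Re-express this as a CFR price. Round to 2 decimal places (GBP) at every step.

CFR price: GBP 443191.42

Not relevant to the conversion: delivery — on the buyer under both terms; not part of either seller's price.
From FOB to CFR, the seller additionally bears: freight.
CFR price = 436975.25 + 6216.17 = 443191.42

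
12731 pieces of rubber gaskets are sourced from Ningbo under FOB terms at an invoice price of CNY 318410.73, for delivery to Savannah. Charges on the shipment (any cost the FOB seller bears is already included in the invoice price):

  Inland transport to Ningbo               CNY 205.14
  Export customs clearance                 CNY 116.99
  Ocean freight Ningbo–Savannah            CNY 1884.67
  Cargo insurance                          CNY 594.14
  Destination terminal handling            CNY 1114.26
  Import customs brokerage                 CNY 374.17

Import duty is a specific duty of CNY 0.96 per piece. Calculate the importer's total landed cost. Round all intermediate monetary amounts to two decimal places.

Total landed cost: CNY 334599.73

FOB: the seller bears costs until goods are on board at the origin port; the buyer bears freight, insurance and all costs thereafter.
Already in the invoice (seller's account under FOB): inland to port, export clearance — exclude.
CIF value = FOB price + freight + insurance = 318410.73 + 1884.67 + 594.14 = 320889.54
Import duty = 12731 × 0.96 = 12221.76
Buyer bears: freight 1884.67 + insurance 594.14 + destination terminal 1114.26 + brokerage 374.17 + duty 12221.76 = 16189.00
Landed cost = invoice 318410.73 + 16189.00 = 334599.73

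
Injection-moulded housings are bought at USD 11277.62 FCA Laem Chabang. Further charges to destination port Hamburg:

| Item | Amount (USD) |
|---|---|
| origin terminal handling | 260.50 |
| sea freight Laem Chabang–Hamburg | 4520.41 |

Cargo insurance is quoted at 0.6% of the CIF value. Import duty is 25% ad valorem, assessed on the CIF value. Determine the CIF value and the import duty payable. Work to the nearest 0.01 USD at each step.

Let C be the CIF value. C = FCA price + pre-shipment costs + freight + 0.6% × C
C − 0.6% × C = 11277.62 + 260.50 + 4520.41
0.994 × C = 16058.53
C = 16058.53 / 0.994 = 16155.46
Insurance premium = 0.6% × 16155.46 = 96.93
Import duty = 16155.46 × 25% = 4038.87

CIF value: USD 16155.46; import duty: USD 4038.87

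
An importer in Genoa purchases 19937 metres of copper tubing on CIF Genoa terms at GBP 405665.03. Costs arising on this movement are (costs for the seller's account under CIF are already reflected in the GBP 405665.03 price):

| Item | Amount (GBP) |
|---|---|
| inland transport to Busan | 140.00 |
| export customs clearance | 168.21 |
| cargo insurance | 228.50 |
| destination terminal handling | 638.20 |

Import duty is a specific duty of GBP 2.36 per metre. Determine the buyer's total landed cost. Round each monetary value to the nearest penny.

Total landed cost: GBP 453354.55

CIF: the seller pays costs through ocean freight and marine insurance to the destination port.
Already in the invoice (seller's account under CIF): inland to port, export clearance, insurance — exclude.
The CIF price already equals the CIF value: 405665.03
Import duty = 19937 × 2.36 = 47051.32
Buyer bears: destination terminal 638.20 + duty 47051.32 = 47689.52
Landed cost = invoice 405665.03 + 47689.52 = 453354.55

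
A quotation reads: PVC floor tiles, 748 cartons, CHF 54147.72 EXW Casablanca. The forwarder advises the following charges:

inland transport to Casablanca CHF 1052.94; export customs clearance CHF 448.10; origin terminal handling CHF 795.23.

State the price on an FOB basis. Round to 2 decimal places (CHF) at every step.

From EXW to FOB, the seller additionally bears: inland to port, export clearance, origin terminal.
FOB price = 54147.72 + 1052.94 + 448.10 + 795.23 = 56443.99

FOB price: CHF 56443.99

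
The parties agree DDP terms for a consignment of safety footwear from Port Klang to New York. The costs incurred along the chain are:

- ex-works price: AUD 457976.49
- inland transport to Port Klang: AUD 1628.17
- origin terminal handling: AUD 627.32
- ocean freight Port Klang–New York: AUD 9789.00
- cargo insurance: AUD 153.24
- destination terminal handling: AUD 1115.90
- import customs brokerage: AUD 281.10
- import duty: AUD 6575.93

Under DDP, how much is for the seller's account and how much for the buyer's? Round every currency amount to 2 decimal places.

DDP: the seller bears all costs including import duty.
Seller's account: goods 457976.49 + inland to port 1628.17 + origin terminal 627.32 + freight 9789.00 + insurance 153.24 + destination terminal 1115.90 + brokerage 281.10 + duty 6575.93 = 478147.15
Buyer's account: 0.00

Seller: AUD 478147.15; buyer: AUD 0.00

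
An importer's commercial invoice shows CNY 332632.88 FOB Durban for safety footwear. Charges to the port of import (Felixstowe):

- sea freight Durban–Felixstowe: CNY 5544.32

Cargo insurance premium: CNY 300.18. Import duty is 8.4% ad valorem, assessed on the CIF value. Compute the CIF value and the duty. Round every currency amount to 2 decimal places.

CIF value: CNY 338477.38; import duty: CNY 28432.10

CIF = FOB price + freight + insurance
CIF = 332632.88 + 5544.32 + 300.18 = 338477.38
Import duty = 338477.38 × 8.4% = 28432.10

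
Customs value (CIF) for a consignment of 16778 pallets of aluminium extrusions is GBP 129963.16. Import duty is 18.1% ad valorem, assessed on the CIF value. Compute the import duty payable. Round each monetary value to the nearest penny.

Import duty = 129963.16 × 18.1% = 23523.33

Import duty: GBP 23523.33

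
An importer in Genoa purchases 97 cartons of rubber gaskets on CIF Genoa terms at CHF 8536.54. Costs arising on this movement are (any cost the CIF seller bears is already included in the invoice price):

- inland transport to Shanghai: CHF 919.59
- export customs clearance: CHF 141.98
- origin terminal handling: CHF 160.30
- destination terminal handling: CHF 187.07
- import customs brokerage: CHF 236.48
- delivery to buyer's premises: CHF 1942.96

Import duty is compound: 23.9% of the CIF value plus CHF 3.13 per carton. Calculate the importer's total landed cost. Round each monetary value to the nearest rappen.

Total landed cost: CHF 13246.89

CIF: the seller pays costs through ocean freight and marine insurance to the destination port.
Already in the invoice (seller's account under CIF): inland to port, export clearance, origin terminal — exclude.
The CIF price already equals the CIF value: 8536.54
Ad valorem component: 8536.54 × 23.9% = 2040.23
Specific component: 97 × 3.13 = 303.61
Import duty = 2040.23 + 303.61 = 2343.84
Buyer bears: destination terminal 187.07 + brokerage 236.48 + delivery 1942.96 + duty 2343.84 = 4710.35
Landed cost = invoice 8536.54 + 4710.35 = 13246.89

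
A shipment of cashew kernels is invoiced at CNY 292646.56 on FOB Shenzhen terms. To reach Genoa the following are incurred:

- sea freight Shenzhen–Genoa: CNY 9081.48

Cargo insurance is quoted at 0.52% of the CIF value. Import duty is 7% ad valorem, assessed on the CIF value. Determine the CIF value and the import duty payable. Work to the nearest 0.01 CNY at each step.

Let C be the CIF value. C = FOB price + freight + 0.52% × C
C − 0.52% × C = 292646.56 + 9081.48
0.9948 × C = 301728.04
C = 301728.04 / 0.9948 = 303305.23
Insurance premium = 0.52% × 303305.23 = 1577.19
Import duty = 303305.23 × 7% = 21231.37

CIF value: CNY 303305.23; import duty: CNY 21231.37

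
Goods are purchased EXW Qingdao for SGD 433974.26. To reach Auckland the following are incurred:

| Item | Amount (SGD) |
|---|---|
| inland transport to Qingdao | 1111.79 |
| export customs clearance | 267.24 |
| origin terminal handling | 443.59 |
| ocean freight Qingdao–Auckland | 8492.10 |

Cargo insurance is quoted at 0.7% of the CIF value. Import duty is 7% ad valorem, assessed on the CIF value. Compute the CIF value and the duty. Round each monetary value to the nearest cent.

Let C be the CIF value. C = EXW price + pre-shipment costs + freight + 0.7% × C
C − 0.7% × C = 433974.26 + 1111.79 + 267.24 + 443.59 + 8492.10
0.993 × C = 444288.98
C = 444288.98 / 0.993 = 447420.93
Insurance premium = 0.7% × 447420.93 = 3131.95
Import duty = 447420.93 × 7% = 31319.47

CIF value: SGD 447420.93; import duty: SGD 31319.47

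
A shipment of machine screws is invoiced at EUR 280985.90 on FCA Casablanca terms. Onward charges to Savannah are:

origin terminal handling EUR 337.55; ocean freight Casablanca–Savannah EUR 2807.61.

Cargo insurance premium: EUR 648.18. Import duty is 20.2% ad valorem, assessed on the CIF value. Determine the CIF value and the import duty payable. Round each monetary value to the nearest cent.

CIF value: EUR 284779.24; import duty: EUR 57525.41

CIF = FCA price + pre-shipment costs + freight + insurance
CIF = 280985.90 + 337.55 + 2807.61 + 648.18 = 284779.24
Import duty = 284779.24 × 20.2% = 57525.41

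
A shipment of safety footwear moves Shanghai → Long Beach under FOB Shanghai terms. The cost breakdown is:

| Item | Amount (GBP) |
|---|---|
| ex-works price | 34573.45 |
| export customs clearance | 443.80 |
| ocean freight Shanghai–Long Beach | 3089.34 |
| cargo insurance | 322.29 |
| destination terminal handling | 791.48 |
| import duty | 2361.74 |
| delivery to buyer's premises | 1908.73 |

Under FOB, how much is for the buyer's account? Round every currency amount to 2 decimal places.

Buyer's account: GBP 8473.58

FOB: the seller bears costs until goods are on board at the origin port; the buyer bears freight, insurance and all costs thereafter.
Seller's account: goods 34573.45 + export clearance 443.80 = 35017.25
Buyer's account: freight 3089.34 + insurance 322.29 + destination terminal 791.48 + duty 2361.74 + delivery 1908.73 = 8473.58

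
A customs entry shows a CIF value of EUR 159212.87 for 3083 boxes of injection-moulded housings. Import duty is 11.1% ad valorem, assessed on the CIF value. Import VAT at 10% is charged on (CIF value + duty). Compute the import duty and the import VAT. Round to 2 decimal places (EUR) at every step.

Import duty = 159212.87 × 11.1% = 17672.63
VAT base = CIF + duty = 159212.87 + 17672.63 = 176885.50
Import VAT = 176885.50 × 10% = 17688.55

Import duty: EUR 17672.63; import VAT: EUR 17688.55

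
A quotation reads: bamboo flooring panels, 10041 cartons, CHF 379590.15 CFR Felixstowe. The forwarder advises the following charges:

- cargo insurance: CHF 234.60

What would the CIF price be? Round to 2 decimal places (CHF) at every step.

CIF price: CHF 379824.75

From CFR to CIF, the seller additionally bears: insurance.
CIF price = 379590.15 + 234.60 = 379824.75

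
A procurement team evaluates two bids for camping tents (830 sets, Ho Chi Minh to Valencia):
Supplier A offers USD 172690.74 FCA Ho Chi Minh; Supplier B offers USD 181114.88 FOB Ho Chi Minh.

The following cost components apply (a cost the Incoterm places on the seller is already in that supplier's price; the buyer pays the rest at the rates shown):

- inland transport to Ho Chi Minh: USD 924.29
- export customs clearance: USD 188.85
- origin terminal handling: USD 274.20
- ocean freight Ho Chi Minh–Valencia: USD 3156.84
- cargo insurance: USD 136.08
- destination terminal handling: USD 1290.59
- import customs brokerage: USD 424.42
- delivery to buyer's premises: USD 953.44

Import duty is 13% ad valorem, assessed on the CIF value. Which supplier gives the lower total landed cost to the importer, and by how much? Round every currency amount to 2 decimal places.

Supplier A is cheaper by USD 9209.43

Supplier A (FCA):
CIF value = FCA price + origin terminal + freight + insurance = 172690.74 + 274.20 + 3156.84 + 136.08 = 176257.86
Import duty = 176257.86 × 13% = 22913.52
Buyer bears (A): 274.20 + 3156.84 + 136.08 + 1290.59 + 424.42 + 953.44 = 6235.57
Landed cost (A) = invoice 172690.74 + 6235.57 + duty 22913.52 = 201839.83
Supplier B (FOB):
CIF value = FOB price + freight + insurance = 181114.88 + 3156.84 + 136.08 = 184407.80
Import duty = 184407.80 × 13% = 23973.01
Buyer bears (B): 3156.84 + 136.08 + 1290.59 + 424.42 + 953.44 = 5961.37
Landed cost (B) = invoice 181114.88 + 5961.37 + duty 23973.01 = 211049.26
Difference = |201839.83 − 211049.26| = 9209.43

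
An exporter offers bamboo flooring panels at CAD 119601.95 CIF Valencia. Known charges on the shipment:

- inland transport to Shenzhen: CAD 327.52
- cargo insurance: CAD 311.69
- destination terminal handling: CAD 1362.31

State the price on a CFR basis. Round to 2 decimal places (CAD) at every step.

Not relevant to the conversion: inland to port — on the seller under both CIF and CFR; already in the CIF price and stays in the CFR price. destination terminal — on the buyer under both terms; not part of either seller's price.
From CIF to CFR, the seller no longer bears: insurance.
CFR price = 119601.95 − 311.69 = 119290.26

CFR price: CAD 119290.26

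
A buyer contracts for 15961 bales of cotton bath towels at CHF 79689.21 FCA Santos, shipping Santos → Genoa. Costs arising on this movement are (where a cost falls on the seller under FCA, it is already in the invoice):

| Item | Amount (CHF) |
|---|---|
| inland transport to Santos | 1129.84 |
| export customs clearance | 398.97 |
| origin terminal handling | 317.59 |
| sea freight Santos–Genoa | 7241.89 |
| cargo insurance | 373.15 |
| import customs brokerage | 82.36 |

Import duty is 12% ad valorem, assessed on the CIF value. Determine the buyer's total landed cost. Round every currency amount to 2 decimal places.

Total landed cost: CHF 98218.82

FCA: the seller delivers export-cleared goods to the carrier; the buyer bears costs from that point.
Already in the invoice (seller's account under FCA): inland to port, export clearance — exclude.
CIF value = FCA price + origin terminal + freight + insurance = 79689.21 + 317.59 + 7241.89 + 373.15 = 87621.84
Import duty = 87621.84 × 12% = 10514.62
Buyer bears: origin terminal 317.59 + freight 7241.89 + insurance 373.15 + brokerage 82.36 + duty 10514.62 = 18529.61
Landed cost = invoice 79689.21 + 18529.61 = 98218.82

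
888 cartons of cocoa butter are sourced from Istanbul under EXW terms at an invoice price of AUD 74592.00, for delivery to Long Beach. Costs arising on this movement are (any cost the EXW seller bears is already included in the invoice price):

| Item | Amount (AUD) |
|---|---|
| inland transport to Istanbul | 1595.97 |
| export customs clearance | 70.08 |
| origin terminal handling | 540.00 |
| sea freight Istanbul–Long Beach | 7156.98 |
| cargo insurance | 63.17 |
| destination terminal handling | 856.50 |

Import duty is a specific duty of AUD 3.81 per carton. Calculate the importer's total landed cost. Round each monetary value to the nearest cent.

EXW: the seller makes goods available at their premises; the buyer bears all onward costs.
CIF value = EXW price + inland to port + export clearance + origin terminal + freight + insurance = 74592.00 + 1595.97 + 70.08 + 540.00 + 7156.98 + 63.17 = 84018.20
Import duty = 888 × 3.81 = 3383.28
Buyer bears: inland to port 1595.97 + export clearance 70.08 + origin terminal 540.00 + freight 7156.98 + insurance 63.17 + destination terminal 856.50 + duty 3383.28 = 13665.98
Landed cost = invoice 74592.00 + 13665.98 = 88257.98

Total landed cost: AUD 88257.98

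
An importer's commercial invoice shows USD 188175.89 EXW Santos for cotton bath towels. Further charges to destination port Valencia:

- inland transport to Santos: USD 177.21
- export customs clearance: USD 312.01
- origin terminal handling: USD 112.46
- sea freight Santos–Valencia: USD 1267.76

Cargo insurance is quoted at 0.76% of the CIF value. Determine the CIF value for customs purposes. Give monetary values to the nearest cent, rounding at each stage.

Let C be the CIF value. C = EXW price + pre-shipment costs + freight + 0.76% × C
C − 0.76% × C = 188175.89 + 177.21 + 312.01 + 112.46 + 1267.76
0.9924 × C = 190045.33
C = 190045.33 / 0.9924 = 191500.74
Insurance premium = 0.76% × 191500.74 = 1455.41

CIF value: USD 191500.74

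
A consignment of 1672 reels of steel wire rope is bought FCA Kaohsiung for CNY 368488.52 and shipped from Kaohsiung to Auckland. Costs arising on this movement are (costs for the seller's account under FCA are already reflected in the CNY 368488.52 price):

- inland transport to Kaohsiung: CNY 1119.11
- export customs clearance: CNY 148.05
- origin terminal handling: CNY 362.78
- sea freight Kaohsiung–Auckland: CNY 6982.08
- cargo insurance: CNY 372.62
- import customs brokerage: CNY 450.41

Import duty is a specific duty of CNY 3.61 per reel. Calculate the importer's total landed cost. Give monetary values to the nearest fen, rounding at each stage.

Total landed cost: CNY 382692.33

FCA: the seller delivers export-cleared goods to the carrier; the buyer bears costs from that point.
Already in the invoice (seller's account under FCA): inland to port, export clearance — exclude.
CIF value = FCA price + origin terminal + freight + insurance = 368488.52 + 362.78 + 6982.08 + 372.62 = 376206.00
Import duty = 1672 × 3.61 = 6035.92
Buyer bears: origin terminal 362.78 + freight 6982.08 + insurance 372.62 + brokerage 450.41 + duty 6035.92 = 14203.81
Landed cost = invoice 368488.52 + 14203.81 = 382692.33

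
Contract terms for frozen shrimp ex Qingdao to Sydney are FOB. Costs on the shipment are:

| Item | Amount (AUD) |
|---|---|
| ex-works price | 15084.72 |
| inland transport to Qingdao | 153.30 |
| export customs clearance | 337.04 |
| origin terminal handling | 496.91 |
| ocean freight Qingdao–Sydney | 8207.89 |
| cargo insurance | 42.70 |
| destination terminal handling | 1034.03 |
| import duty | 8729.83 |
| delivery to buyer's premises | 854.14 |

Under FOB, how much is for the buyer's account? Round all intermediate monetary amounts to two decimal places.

FOB: the seller bears costs until goods are on board at the origin port; the buyer bears freight, insurance and all costs thereafter.
Seller's account: goods 15084.72 + inland to port 153.30 + export clearance 337.04 + origin terminal 496.91 = 16071.97
Buyer's account: freight 8207.89 + insurance 42.70 + destination terminal 1034.03 + duty 8729.83 + delivery 854.14 = 18868.59

Buyer's account: AUD 18868.59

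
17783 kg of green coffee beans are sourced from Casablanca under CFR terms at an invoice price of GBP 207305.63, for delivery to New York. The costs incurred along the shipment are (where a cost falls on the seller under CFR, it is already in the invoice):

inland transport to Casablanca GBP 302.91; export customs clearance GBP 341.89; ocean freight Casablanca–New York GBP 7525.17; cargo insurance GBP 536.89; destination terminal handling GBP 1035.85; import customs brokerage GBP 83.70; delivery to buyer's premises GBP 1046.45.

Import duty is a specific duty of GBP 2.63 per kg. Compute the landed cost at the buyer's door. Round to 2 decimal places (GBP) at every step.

Total landed cost: GBP 256777.81

CFR: the seller pays costs through ocean freight to the destination port, but not insurance.
Already in the invoice (seller's account under CFR): inland to port, export clearance, freight — exclude.
CIF value = CFR price + insurance = 207305.63 + 536.89 = 207842.52
Import duty = 17783 × 2.63 = 46769.29
Buyer bears: insurance 536.89 + destination terminal 1035.85 + brokerage 83.70 + delivery 1046.45 + duty 46769.29 = 49472.18
Landed cost = invoice 207305.63 + 49472.18 = 256777.81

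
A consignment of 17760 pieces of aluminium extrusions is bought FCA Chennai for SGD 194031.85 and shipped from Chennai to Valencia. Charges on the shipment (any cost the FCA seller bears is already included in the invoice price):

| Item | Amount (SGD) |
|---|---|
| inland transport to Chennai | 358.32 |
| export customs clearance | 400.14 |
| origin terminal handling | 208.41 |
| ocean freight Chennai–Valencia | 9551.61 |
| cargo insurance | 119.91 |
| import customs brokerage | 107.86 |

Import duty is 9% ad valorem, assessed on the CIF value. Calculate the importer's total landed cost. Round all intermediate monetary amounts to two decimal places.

Total landed cost: SGD 222371.70

FCA: the seller delivers export-cleared goods to the carrier; the buyer bears costs from that point.
Already in the invoice (seller's account under FCA): inland to port, export clearance — exclude.
CIF value = FCA price + origin terminal + freight + insurance = 194031.85 + 208.41 + 9551.61 + 119.91 = 203911.78
Import duty = 203911.78 × 9% = 18352.06
Buyer bears: origin terminal 208.41 + freight 9551.61 + insurance 119.91 + brokerage 107.86 + duty 18352.06 = 28339.85
Landed cost = invoice 194031.85 + 28339.85 = 222371.70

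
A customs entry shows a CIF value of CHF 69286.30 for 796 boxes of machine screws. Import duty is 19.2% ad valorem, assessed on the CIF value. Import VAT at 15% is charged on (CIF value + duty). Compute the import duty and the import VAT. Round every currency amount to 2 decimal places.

Import duty = 69286.30 × 19.2% = 13302.97
VAT base = CIF + duty = 69286.30 + 13302.97 = 82589.27
Import VAT = 82589.27 × 15% = 12388.39

Import duty: CHF 13302.97; import VAT: CHF 12388.39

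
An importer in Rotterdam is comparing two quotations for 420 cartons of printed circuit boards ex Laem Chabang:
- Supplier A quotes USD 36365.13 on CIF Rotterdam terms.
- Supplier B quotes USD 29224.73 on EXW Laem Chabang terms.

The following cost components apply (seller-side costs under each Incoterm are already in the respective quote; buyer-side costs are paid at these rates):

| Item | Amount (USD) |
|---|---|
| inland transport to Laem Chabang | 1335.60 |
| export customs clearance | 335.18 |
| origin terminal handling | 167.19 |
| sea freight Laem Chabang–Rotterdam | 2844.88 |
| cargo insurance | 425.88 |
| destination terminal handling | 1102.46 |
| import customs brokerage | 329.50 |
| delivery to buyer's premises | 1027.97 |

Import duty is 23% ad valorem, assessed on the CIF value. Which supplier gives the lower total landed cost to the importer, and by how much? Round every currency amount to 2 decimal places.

Supplier B is cheaper by USD 2498.95

Supplier A (CIF):
The CIF price already equals the CIF value: 36365.13
Import duty = 36365.13 × 23% = 8363.98
Buyer bears (A): 1102.46 + 329.50 + 1027.97 = 2459.93
Landed cost (A) = invoice 36365.13 + 2459.93 + duty 8363.98 = 47189.04
Supplier B (EXW):
CIF value = EXW price + inland to port + export clearance + origin terminal + freight + insurance = 29224.73 + 1335.60 + 335.18 + 167.19 + 2844.88 + 425.88 = 34333.46
Import duty = 34333.46 × 23% = 7896.70
Buyer bears (B): 1335.60 + 335.18 + 167.19 + 2844.88 + 425.88 + 1102.46 + 329.50 + 1027.97 = 7568.66
Landed cost (B) = invoice 29224.73 + 7568.66 + duty 7896.70 = 44690.09
Difference = |47189.04 − 44690.09| = 2498.95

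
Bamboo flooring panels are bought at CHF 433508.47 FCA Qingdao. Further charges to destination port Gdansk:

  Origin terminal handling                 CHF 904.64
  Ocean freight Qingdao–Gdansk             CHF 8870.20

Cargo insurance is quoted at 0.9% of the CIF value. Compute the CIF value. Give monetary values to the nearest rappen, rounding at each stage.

CIF value: CHF 447309.09

Let C be the CIF value. C = FCA price + pre-shipment costs + freight + 0.9% × C
C − 0.9% × C = 433508.47 + 904.64 + 8870.20
0.991 × C = 443283.31
C = 443283.31 / 0.991 = 447309.09
Insurance premium = 0.9% × 447309.09 = 4025.78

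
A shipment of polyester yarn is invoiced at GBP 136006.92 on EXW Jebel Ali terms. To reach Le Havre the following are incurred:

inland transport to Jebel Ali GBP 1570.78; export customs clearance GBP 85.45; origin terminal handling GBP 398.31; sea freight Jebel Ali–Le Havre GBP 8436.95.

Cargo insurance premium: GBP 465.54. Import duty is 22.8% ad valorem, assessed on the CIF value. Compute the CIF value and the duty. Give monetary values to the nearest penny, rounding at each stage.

CIF = EXW price + pre-shipment costs + freight + insurance
CIF = 136006.92 + 1570.78 + 85.45 + 398.31 + 8436.95 + 465.54 = 146963.95
Import duty = 146963.95 × 22.8% = 33507.78

CIF value: GBP 146963.95; import duty: GBP 33507.78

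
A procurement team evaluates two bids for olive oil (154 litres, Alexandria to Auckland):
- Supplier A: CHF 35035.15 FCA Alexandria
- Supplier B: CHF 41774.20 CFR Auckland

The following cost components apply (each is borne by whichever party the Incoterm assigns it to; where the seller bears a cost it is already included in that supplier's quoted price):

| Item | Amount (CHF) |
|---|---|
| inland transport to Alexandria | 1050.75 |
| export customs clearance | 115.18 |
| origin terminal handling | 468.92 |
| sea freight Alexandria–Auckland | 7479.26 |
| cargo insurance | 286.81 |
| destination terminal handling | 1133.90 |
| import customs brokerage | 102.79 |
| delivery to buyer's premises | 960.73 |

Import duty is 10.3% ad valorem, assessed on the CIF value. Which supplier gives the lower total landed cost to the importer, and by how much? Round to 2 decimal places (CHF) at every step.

Supplier A (FCA):
CIF value = FCA price + origin terminal + freight + insurance = 35035.15 + 468.92 + 7479.26 + 286.81 = 43270.14
Import duty = 43270.14 × 10.3% = 4456.82
Buyer bears (A): 468.92 + 7479.26 + 286.81 + 1133.90 + 102.79 + 960.73 = 10432.41
Landed cost (A) = invoice 35035.15 + 10432.41 + duty 4456.82 = 49924.38
Supplier B (CFR):
CIF value = CFR price + insurance = 41774.20 + 286.81 = 42061.01
Import duty = 42061.01 × 10.3% = 4332.28
Buyer bears (B): 286.81 + 1133.90 + 102.79 + 960.73 = 2484.23
Landed cost (B) = invoice 41774.20 + 2484.23 + duty 4332.28 = 48590.71
Difference = |49924.38 − 48590.71| = 1333.67

Supplier B is cheaper by CHF 1333.67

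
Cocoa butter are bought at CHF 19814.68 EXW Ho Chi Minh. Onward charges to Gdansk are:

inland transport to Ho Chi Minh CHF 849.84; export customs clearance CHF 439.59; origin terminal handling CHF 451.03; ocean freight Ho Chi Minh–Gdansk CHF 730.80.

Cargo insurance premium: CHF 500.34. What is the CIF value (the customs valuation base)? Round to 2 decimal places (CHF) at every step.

CIF value: CHF 22786.28

CIF = EXW price + pre-shipment costs + freight + insurance
CIF = 19814.68 + 849.84 + 439.59 + 451.03 + 730.80 + 500.34 = 22786.28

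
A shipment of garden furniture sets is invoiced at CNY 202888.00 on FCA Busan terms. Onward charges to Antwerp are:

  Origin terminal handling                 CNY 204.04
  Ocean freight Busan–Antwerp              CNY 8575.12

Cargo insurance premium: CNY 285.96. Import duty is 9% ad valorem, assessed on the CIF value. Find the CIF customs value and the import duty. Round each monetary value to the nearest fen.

CIF = FCA price + pre-shipment costs + freight + insurance
CIF = 202888.00 + 204.04 + 8575.12 + 285.96 = 211953.12
Import duty = 211953.12 × 9% = 19075.78

CIF value: CNY 211953.12; import duty: CNY 19075.78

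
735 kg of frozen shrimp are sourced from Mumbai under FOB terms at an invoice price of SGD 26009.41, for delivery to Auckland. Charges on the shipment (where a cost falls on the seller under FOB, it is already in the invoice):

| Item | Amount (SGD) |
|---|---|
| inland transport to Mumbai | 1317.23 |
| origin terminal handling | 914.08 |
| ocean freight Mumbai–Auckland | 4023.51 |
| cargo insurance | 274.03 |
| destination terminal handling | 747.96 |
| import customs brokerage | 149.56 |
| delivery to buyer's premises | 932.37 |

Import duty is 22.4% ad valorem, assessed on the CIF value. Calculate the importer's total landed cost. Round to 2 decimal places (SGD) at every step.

Total landed cost: SGD 38925.60

FOB: the seller bears costs until goods are on board at the origin port; the buyer bears freight, insurance and all costs thereafter.
Already in the invoice (seller's account under FOB): inland to port, origin terminal — exclude.
CIF value = FOB price + freight + insurance = 26009.41 + 4023.51 + 274.03 = 30306.95
Import duty = 30306.95 × 22.4% = 6788.76
Buyer bears: freight 4023.51 + insurance 274.03 + destination terminal 747.96 + brokerage 149.56 + delivery 932.37 + duty 6788.76 = 12916.19
Landed cost = invoice 26009.41 + 12916.19 = 38925.60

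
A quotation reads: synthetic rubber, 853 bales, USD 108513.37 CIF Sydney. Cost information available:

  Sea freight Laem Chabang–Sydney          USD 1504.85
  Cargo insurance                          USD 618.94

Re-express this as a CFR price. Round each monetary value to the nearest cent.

CFR price: USD 107894.43

Not relevant to the conversion: freight — on the seller under both CIF and CFR; already in the CIF price and stays in the CFR price.
From CIF to CFR, the seller no longer bears: insurance.
CFR price = 108513.37 − 618.94 = 107894.43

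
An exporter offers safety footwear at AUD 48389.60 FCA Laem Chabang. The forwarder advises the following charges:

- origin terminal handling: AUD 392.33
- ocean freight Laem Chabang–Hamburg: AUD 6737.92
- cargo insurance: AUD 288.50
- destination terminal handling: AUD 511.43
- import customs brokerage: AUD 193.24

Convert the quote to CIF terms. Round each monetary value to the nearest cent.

Not relevant to the conversion: brokerage, destination terminal — on the buyer under both terms; not part of either seller's price.
From FCA to CIF, the seller additionally bears: origin terminal, freight, insurance.
CIF price = 48389.60 + 392.33 + 6737.92 + 288.50 = 55808.35

CIF price: AUD 55808.35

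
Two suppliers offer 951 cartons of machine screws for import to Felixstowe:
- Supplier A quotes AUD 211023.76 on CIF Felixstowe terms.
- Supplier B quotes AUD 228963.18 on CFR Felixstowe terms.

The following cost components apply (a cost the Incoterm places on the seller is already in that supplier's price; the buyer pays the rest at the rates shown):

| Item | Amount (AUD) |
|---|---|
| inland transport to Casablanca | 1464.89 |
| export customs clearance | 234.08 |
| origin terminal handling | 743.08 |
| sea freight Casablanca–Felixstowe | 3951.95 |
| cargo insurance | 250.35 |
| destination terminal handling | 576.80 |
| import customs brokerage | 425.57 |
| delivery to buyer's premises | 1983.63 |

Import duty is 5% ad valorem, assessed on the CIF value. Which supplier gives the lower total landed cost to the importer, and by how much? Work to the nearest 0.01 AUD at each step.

Supplier A is cheaper by AUD 19099.26

Supplier A (CIF):
The CIF price already equals the CIF value: 211023.76
Import duty = 211023.76 × 5% = 10551.19
Buyer bears (A): 576.80 + 425.57 + 1983.63 = 2986.00
Landed cost (A) = invoice 211023.76 + 2986.00 + duty 10551.19 = 224560.95
Supplier B (CFR):
CIF value = CFR price + insurance = 228963.18 + 250.35 = 229213.53
Import duty = 229213.53 × 5% = 11460.68
Buyer bears (B): 250.35 + 576.80 + 425.57 + 1983.63 = 3236.35
Landed cost (B) = invoice 228963.18 + 3236.35 + duty 11460.68 = 243660.21
Difference = |224560.95 − 243660.21| = 19099.26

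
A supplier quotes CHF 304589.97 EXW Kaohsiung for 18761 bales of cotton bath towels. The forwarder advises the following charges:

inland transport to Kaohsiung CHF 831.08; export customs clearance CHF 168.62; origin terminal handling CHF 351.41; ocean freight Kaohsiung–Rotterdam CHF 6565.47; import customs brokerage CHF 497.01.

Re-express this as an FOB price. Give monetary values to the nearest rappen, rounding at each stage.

FOB price: CHF 305941.08

Not relevant to the conversion: freight, brokerage — on the buyer under both terms; not part of either seller's price.
From EXW to FOB, the seller additionally bears: inland to port, export clearance, origin terminal.
FOB price = 304589.97 + 831.08 + 168.62 + 351.41 = 305941.08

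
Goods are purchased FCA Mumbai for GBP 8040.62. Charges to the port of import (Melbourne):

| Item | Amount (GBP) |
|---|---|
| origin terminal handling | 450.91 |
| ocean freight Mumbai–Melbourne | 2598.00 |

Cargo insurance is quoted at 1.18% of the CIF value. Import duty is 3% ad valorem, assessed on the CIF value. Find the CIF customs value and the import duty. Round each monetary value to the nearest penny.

Let C be the CIF value. C = FCA price + pre-shipment costs + freight + 1.18% × C
C − 1.18% × C = 8040.62 + 450.91 + 2598.00
0.9882 × C = 11089.53
C = 11089.53 / 0.9882 = 11221.95
Insurance premium = 1.18% × 11221.95 = 132.42
Import duty = 11221.95 × 3% = 336.66

CIF value: GBP 11221.95; import duty: GBP 336.66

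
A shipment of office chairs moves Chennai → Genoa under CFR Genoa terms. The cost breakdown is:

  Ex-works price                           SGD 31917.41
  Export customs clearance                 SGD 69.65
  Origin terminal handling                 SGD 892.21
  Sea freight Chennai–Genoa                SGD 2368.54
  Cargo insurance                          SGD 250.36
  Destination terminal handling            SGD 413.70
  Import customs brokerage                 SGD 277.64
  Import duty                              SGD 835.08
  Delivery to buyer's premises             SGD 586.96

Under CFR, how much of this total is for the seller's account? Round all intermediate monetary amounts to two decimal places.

Seller's account: SGD 35247.81

CFR: the seller pays costs through ocean freight to the destination port, but not insurance.
Seller's account: goods 31917.41 + export clearance 69.65 + origin terminal 892.21 + freight 2368.54 = 35247.81
Buyer's account: insurance 250.36 + destination terminal 413.70 + brokerage 277.64 + duty 835.08 + delivery 586.96 = 2363.74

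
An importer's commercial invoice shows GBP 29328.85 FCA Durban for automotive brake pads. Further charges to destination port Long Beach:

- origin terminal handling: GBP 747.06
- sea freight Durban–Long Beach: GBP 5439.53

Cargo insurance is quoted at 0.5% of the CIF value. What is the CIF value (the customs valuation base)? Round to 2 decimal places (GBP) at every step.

Let C be the CIF value. C = FCA price + pre-shipment costs + freight + 0.5% × C
C − 0.5% × C = 29328.85 + 747.06 + 5439.53
0.995 × C = 35515.44
C = 35515.44 / 0.995 = 35693.91
Insurance premium = 0.5% × 35693.91 = 178.47

CIF value: GBP 35693.91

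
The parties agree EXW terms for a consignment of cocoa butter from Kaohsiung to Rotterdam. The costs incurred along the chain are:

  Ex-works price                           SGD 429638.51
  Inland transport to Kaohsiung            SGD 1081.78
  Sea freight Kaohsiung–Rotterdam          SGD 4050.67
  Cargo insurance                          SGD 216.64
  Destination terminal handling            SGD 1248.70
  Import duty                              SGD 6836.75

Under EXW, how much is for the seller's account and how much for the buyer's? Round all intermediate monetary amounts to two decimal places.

Seller: SGD 429638.51; buyer: SGD 13434.54

EXW: the seller makes goods available at their premises; the buyer bears all onward costs.
Seller's account: goods 429638.51 = 429638.51
Buyer's account: inland to port 1081.78 + freight 4050.67 + insurance 216.64 + destination terminal 1248.70 + duty 6836.75 = 13434.54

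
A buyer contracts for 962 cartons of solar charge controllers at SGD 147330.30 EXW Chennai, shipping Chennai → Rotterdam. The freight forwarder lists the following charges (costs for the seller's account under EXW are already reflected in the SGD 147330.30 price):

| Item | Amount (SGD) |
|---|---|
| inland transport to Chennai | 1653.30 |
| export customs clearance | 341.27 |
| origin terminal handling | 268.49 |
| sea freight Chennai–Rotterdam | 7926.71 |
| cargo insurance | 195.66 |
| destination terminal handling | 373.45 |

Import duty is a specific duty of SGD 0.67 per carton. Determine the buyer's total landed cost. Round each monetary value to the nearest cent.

Total landed cost: SGD 158733.72

EXW: the seller makes goods available at their premises; the buyer bears all onward costs.
CIF value = EXW price + inland to port + export clearance + origin terminal + freight + insurance = 147330.30 + 1653.30 + 341.27 + 268.49 + 7926.71 + 195.66 = 157715.73
Import duty = 962 × 0.67 = 644.54
Buyer bears: inland to port 1653.30 + export clearance 341.27 + origin terminal 268.49 + freight 7926.71 + insurance 195.66 + destination terminal 373.45 + duty 644.54 = 11403.42
Landed cost = invoice 147330.30 + 11403.42 = 158733.72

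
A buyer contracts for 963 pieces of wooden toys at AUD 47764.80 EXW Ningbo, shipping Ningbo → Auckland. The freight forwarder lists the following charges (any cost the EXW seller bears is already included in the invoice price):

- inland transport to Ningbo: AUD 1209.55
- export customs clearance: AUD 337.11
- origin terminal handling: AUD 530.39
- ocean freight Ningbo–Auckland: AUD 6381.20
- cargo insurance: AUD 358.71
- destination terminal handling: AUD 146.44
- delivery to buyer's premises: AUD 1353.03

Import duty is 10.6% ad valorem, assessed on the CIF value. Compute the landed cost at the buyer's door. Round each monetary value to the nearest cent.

Total landed cost: AUD 64078.90

EXW: the seller makes goods available at their premises; the buyer bears all onward costs.
CIF value = EXW price + inland to port + export clearance + origin terminal + freight + insurance = 47764.80 + 1209.55 + 337.11 + 530.39 + 6381.20 + 358.71 = 56581.76
Import duty = 56581.76 × 10.6% = 5997.67
Buyer bears: inland to port 1209.55 + export clearance 337.11 + origin terminal 530.39 + freight 6381.20 + insurance 358.71 + destination terminal 146.44 + delivery 1353.03 + duty 5997.67 = 16314.10
Landed cost = invoice 47764.80 + 16314.10 = 64078.90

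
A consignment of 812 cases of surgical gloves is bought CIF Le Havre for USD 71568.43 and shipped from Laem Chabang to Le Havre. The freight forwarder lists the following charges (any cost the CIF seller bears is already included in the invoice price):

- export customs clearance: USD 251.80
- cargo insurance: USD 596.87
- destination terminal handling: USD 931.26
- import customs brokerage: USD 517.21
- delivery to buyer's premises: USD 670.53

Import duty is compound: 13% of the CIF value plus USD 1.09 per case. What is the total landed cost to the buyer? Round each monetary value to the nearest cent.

Total landed cost: USD 83876.41

CIF: the seller pays costs through ocean freight and marine insurance to the destination port.
Already in the invoice (seller's account under CIF): export clearance, insurance — exclude.
The CIF price already equals the CIF value: 71568.43
Ad valorem component: 71568.43 × 13% = 9303.90
Specific component: 812 × 1.09 = 885.08
Import duty = 9303.90 + 885.08 = 10188.98
Buyer bears: destination terminal 931.26 + brokerage 517.21 + delivery 670.53 + duty 10188.98 = 12307.98
Landed cost = invoice 71568.43 + 12307.98 = 83876.41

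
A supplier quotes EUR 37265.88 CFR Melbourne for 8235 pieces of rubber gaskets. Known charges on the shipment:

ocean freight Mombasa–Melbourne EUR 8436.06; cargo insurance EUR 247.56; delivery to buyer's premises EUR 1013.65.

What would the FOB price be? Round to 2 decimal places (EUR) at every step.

FOB price: EUR 28829.82

Not relevant to the conversion: delivery, insurance — on the buyer under both terms; not part of either seller's price.
From CFR to FOB, the seller no longer bears: freight.
FOB price = 37265.88 − 8436.06 = 28829.82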